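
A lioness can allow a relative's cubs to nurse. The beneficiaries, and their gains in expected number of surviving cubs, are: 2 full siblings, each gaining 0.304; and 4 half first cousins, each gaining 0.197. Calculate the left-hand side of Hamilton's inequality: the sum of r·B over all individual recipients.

r to a full sibling = 0.5 (full sibs share both parents — two paths of length 2: r = 2·(1/2)^2 = 1/2).
r to a half first cousin = 0.0625 (half first cousins share one grandparent — one path of length 4: r = (1/2)^4 = 1/16).
Summing one r·B term per recipient: 2·0.5·0.304 + 4·0.0625·0.197 = 0.35325.

0.35325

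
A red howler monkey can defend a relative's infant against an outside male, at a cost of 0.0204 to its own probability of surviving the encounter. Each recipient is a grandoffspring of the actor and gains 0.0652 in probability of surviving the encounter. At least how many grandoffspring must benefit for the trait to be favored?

2

r to a grandoffspring = 1/4 (two parent–offspring links: r = (1/2)^2 = 1/4).
Hamilton's rule: n·r·B > C  ⇒  n > C/(r·B) = 0.0204/(0.25·0.0652) = 1.252.
The smallest integer exceeding 1.252 is 2.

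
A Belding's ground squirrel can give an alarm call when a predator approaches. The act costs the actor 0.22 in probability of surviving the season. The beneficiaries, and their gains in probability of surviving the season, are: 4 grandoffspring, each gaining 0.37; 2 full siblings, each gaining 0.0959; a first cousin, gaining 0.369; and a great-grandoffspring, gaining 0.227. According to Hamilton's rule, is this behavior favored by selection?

Hamilton's rule: the trait is favored when the sum of r·B over every recipient exceeds the actor's cost C.
r to a grandoffspring = 1/4 (two parent–offspring links: r = (1/2)^2 = 1/4).
r to a full sibling = 0.5 (full sibs share both parents — two paths of length 2: r = 2·(1/2)^2 = 1/2).
r to a first cousin = 1/8 (first cousins share one grandparent pair — two paths of length 4: r = 2·(1/2)^4 = 1/8).
r to a great-grandoffspring = 0.125 (three parent–offspring links: r = (1/2)^3 = 1/8).
Summing one r·B term per recipient: 4·0.25·0.37 + 2·0.5·0.0959 + 1·0.125·0.369 + 1·0.125·0.227 = 0.5404.
0.5404 > 0.22: the indirect benefit exceeds the cost.

Yes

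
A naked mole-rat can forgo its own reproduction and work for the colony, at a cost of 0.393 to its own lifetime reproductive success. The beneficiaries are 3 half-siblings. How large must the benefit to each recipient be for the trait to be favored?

r to a half-sibling = 0.25 (half-sibs share one parent — one path of length 2: r = (1/2)^2 = 1/4).
Hamilton's rule with n recipients of equal r: n·r·B > C, so B > C/(n·r) = 0.393/(3·0.25) = 0.524.

0.524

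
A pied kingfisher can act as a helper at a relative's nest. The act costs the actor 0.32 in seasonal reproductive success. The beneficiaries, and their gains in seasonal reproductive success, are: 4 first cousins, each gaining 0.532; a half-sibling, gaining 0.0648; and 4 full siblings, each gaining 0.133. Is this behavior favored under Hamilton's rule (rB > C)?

Yes

Hamilton's rule: the trait is favored when the sum of r·B over every recipient exceeds the actor's cost C.
r to a first cousin = 0.125 (first cousins share one grandparent pair — two paths of length 4: r = 2·(1/2)^4 = 1/8).
r to a half-sibling = 1/4 (half-sibs share one parent — one path of length 2: r = (1/2)^2 = 1/4).
r to a full sibling = 1/2 (full sibs share both parents — two paths of length 2: r = 2·(1/2)^2 = 1/2).
Summing one r·B term per recipient: 4·0.125·0.532 + 1·0.25·0.0648 + 4·0.5·0.133 = 0.5482.
0.5482 > 0.32: the indirect benefit exceeds the cost.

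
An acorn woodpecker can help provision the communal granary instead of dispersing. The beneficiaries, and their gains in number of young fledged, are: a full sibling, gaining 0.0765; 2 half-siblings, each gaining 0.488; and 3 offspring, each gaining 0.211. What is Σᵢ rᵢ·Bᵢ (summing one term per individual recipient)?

r to a full sibling = 0.5 (full sibs share both parents — two paths of length 2: r = 2·(1/2)^2 = 1/2).
r to a half-sibling = 1/4 (half-sibs share one parent — one path of length 2: r = (1/2)^2 = 1/4).
r to an offspring = 0.5 (one parent–offspring link: r = (1/2)^1 = 1/2).
Summing one r·B term per recipient: 1·0.5·0.0765 + 2·0.25·0.488 + 3·0.5·0.211 = 0.59875.

0.59875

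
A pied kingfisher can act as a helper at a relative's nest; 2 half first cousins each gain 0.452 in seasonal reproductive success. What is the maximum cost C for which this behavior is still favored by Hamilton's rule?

r to a half first cousin = 0.0625 (half first cousins share one grandparent — one path of length 4: r = (1/2)^4 = 1/16).
Hamilton's rule: n·r·B > C, so the trait is favored while C < n·r·B = 2·0.0625·0.452 = 0.0565.

0.0565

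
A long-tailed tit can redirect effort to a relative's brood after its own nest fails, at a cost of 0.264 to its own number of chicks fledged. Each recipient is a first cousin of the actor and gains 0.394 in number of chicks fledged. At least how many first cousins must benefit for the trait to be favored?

r to a first cousin = 0.125 (first cousins share one grandparent pair — two paths of length 4: r = 2·(1/2)^4 = 1/8).
Hamilton's rule: n·r·B > C  ⇒  n > C/(r·B) = 0.264/(0.125·0.394) = 5.36.
The smallest integer exceeding 5.36 is 6.

6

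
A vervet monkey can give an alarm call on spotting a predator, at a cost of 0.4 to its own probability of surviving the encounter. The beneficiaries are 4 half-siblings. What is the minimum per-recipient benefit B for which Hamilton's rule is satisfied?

0.4

r to a half-sibling = 1/4 (half-sibs share one parent — one path of length 2: r = (1/2)^2 = 1/4).
Hamilton's rule with n recipients of equal r: n·r·B > C, so B > C/(n·r) = 0.4/(4·0.25) = 0.4.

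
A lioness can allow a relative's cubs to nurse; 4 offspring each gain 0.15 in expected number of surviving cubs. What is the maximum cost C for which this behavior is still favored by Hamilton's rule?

r to an offspring = 0.5 (one parent–offspring link: r = (1/2)^1 = 1/2).
Hamilton's rule: n·r·B > C, so the trait is favored while C < n·r·B = 4·0.5·0.15 = 0.3.

0.3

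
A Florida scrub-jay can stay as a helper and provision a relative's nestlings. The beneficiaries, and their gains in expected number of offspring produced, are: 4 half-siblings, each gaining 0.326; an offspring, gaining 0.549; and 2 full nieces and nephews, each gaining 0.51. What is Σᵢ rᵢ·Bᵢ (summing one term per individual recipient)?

r to a half-sibling = 1/4 (half-sibs share one parent — one path of length 2: r = (1/2)^2 = 1/4).
r to an offspring = 1/2 (one parent–offspring link: r = (1/2)^1 = 1/2).
r to a full niece or nephew = 1/4 (full aunt/uncle↔niece/nephew: two paths of length 3 through the shared grandparent pair: r = 2·(1/2)^3 = 1/4).
Summing one r·B term per recipient: 4·0.25·0.326 + 1·0.5·0.549 + 2·0.25·0.51 = 0.8555.

0.8555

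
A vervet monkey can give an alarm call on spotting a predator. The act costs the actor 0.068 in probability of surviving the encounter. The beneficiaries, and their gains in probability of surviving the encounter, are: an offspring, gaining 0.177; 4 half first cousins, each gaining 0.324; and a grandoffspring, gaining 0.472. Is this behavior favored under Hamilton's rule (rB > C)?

Hamilton's rule: the trait is favored when the sum of r·B over every recipient exceeds the actor's cost C.
r to an offspring = 0.5 (one parent–offspring link: r = (1/2)^1 = 1/2).
r to a half first cousin = 0.0625 (half first cousins share one grandparent — one path of length 4: r = (1/2)^4 = 1/16).
r to a grandoffspring = 1/4 (two parent–offspring links: r = (1/2)^2 = 1/4).
Summing one r·B term per recipient: 1·0.5·0.177 + 4·0.0625·0.324 + 1·0.25·0.472 = 0.2875.
0.2875 > 0.068: the indirect benefit exceeds the cost.

Yes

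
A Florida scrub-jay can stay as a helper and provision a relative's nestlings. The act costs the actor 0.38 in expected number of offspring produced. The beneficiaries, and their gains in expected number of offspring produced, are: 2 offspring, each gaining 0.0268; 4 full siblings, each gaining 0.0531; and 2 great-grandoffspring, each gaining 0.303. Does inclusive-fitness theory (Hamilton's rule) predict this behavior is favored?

Hamilton's rule: the trait is favored when the sum of r·B over every recipient exceeds the actor's cost C.
r to an offspring = 0.5 (one parent–offspring link: r = (1/2)^1 = 1/2).
r to a full sibling = 0.5 (full sibs share both parents — two paths of length 2: r = 2·(1/2)^2 = 1/2).
r to a great-grandoffspring = 1/8 (three parent–offspring links: r = (1/2)^3 = 1/8).
Summing one r·B term per recipient: 2·0.5·0.0268 + 4·0.5·0.0531 + 2·0.125·0.303 = 0.20875.
0.20875 < 0.38: the indirect benefit is less than the cost.

No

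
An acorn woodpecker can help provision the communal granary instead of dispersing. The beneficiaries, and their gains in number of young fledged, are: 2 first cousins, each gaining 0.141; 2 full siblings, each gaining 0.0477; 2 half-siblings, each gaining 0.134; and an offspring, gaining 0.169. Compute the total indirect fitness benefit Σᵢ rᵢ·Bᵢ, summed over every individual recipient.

r to a first cousin = 0.125 (first cousins share one grandparent pair — two paths of length 4: r = 2·(1/2)^4 = 1/8).
r to a full sibling = 1/2 (full sibs share both parents — two paths of length 2: r = 2·(1/2)^2 = 1/2).
r to a half-sibling = 1/4 (half-sibs share one parent — one path of length 2: r = (1/2)^2 = 1/4).
r to an offspring = 0.5 (one parent–offspring link: r = (1/2)^1 = 1/2).
Summing one r·B term per recipient: 2·0.125·0.141 + 2·0.5·0.0477 + 2·0.25·0.134 + 1·0.5·0.169 = 0.23445.

0.23445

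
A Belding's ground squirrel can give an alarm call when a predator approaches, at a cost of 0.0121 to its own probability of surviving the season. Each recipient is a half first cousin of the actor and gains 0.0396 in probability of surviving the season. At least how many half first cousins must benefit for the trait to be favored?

r to a half first cousin = 1/16 (half first cousins share one grandparent — one path of length 4: r = (1/2)^4 = 1/16).
Hamilton's rule: n·r·B > C  ⇒  n > C/(r·B) = 0.0121/(0.0625·0.0396) = 4.889.
The smallest integer exceeding 4.889 is 5.

5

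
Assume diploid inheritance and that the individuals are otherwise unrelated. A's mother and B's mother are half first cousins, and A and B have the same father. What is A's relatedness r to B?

0.265625

Wright's path rule: contributions from independent ancestry routes add.
A and B are related in two ways: half second cousins through their mothers (r = 1/64) and half-sibs through their shared father (r = 1/4).
r = 1/64 + 1/4 = 17/64 = 0.265625.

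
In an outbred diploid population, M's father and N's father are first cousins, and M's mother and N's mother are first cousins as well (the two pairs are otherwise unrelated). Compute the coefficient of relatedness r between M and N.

0.0625

Independent pedigree routes through distinct common ancestors add.
M and N are related in two ways: second cousins through their fathers (r = 1/32) and second cousins through their mothers (r = 1/32).
r = 1/32 + 1/32 = 0.0625.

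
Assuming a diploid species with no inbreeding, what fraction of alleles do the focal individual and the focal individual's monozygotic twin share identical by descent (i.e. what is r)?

1

Each parent–offspring link contributes a factor of 1/2, and independent paths through distinct common ancestors add.
Monozygotic twins share every allele identical by descent: r = 1.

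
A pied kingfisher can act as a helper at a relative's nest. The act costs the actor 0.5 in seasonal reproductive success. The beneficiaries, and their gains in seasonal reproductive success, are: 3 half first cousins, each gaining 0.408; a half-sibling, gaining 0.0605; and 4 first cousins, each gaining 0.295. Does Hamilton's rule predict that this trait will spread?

No

Hamilton's rule: the trait is favored when the sum of r·B over every recipient exceeds the actor's cost C.
r to a half first cousin = 1/16 (half first cousins share one grandparent — one path of length 4: r = (1/2)^4 = 1/16).
r to a half-sibling = 1/4 (half-sibs share one parent — one path of length 2: r = (1/2)^2 = 1/4).
r to a first cousin = 0.125 (first cousins share one grandparent pair — two paths of length 4: r = 2·(1/2)^4 = 1/8).
Summing one r·B term per recipient: 3·0.0625·0.408 + 1·0.25·0.0605 + 4·0.125·0.295 = 0.239125.
0.239125 < 0.5: the indirect benefit is less than the cost.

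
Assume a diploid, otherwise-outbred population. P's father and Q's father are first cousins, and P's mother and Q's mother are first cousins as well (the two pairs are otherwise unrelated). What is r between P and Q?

Wright's path rule: contributions from independent ancestry routes add.
P and Q are related in two ways: second cousins through their fathers (r = 1/32) and second cousins through their mothers (r = 1/32).
r = 1/32 + 1/32 = 0.0625.

0.0625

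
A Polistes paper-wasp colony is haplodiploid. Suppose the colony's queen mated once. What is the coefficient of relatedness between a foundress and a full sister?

0.75

Haplodiploid full sisters inherit their father's entire haploid genome identically (contributing 1/2) and on average half of their mother's contribution (1/2 · 1/2 = 1/4); r = 1/2 + 1/4 = 3/4.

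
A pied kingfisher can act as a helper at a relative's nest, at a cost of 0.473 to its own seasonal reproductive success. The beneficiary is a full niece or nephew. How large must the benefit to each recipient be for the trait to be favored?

r to a full niece or nephew = 0.25 (full aunt/uncle↔niece/nephew: two paths of length 3 through the shared grandparent pair: r = 2·(1/2)^3 = 1/4).
Hamilton's rule with n recipients of equal r: n·r·B > C, so B > C/(n·r) = 0.473/(1·0.25) = 1.892.

1.892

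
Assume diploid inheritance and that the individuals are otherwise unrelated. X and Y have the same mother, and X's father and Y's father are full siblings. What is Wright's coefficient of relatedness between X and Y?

Wright's path rule: contributions from independent ancestry routes add.
X and Y are related in two ways: half-sibs through their shared mother (r = 1/4) and first cousins through their fathers (r = 1/8).
r = 1/4 + 1/8 = 0.375.

0.375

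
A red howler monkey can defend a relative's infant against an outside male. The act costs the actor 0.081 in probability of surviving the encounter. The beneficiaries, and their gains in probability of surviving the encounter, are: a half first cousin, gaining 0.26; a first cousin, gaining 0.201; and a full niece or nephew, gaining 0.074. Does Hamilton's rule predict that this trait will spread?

Hamilton's rule: the trait is favored when the sum of r·B over every recipient exceeds the actor's cost C.
r to a half first cousin = 1/16 (half first cousins share one grandparent — one path of length 4: r = (1/2)^4 = 1/16).
r to a first cousin = 1/8 (first cousins share one grandparent pair — two paths of length 4: r = 2·(1/2)^4 = 1/8).
r to a full niece or nephew = 1/4 (full aunt/uncle↔niece/nephew: two paths of length 3 through the shared grandparent pair: r = 2·(1/2)^3 = 1/4).
Summing one r·B term per recipient: 1·0.0625·0.26 + 1·0.125·0.201 + 1·0.25·0.074 = 0.059875.
0.059875 < 0.081: the indirect benefit is less than the cost.

No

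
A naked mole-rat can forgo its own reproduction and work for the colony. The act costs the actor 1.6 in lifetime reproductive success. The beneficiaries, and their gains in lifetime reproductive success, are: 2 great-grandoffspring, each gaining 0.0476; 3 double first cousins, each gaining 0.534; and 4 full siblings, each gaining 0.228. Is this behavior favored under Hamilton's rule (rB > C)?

Hamilton's rule: the trait is favored when the sum of r·B over every recipient exceeds the actor's cost C.
r to a great-grandoffspring = 0.125 (three parent–offspring links: r = (1/2)^3 = 1/8).
r to a double first cousin = 0.25 (double first cousins share both grandparent pairs — four paths of length 4: r = 4·(1/2)^4 = 1/4).
r to a full sibling = 0.5 (full sibs share both parents — two paths of length 2: r = 2·(1/2)^2 = 1/2).
Summing one r·B term per recipient: 2·0.125·0.0476 + 3·0.25·0.534 + 4·0.5·0.228 = 0.8684.
0.8684 < 1.6: the indirect benefit is less than the cost.

No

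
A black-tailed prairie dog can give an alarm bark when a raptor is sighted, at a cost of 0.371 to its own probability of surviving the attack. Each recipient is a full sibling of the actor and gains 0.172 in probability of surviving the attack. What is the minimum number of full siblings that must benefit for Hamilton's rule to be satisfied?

5

r to a full sibling = 0.5 (full sibs share both parents — two paths of length 2: r = 2·(1/2)^2 = 1/2).
Hamilton's rule: n·r·B > C  ⇒  n > C/(r·B) = 0.371/(0.5·0.172) = 4.314.
The smallest integer exceeding 4.314 is 5.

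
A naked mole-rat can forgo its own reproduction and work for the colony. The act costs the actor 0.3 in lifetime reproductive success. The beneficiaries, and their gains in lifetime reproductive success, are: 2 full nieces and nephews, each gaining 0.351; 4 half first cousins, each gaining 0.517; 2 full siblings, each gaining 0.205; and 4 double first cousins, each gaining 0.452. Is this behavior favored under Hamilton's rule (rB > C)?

Hamilton's rule: the trait is favored when the sum of r·B over every recipient exceeds the actor's cost C.
r to a full niece or nephew = 1/4 (full aunt/uncle↔niece/nephew: two paths of length 3 through the shared grandparent pair: r = 2·(1/2)^3 = 1/4).
r to a half first cousin = 1/16 (half first cousins share one grandparent — one path of length 4: r = (1/2)^4 = 1/16).
r to a full sibling = 0.5 (full sibs share both parents — two paths of length 2: r = 2·(1/2)^2 = 1/2).
r to a double first cousin = 1/4 (double first cousins share both grandparent pairs — four paths of length 4: r = 4·(1/2)^4 = 1/4).
Summing one r·B term per recipient: 2·0.25·0.351 + 4·0.0625·0.517 + 2·0.5·0.205 + 4·0.25·0.452 = 0.96175.
0.96175 > 0.3: the indirect benefit exceeds the cost.

Yes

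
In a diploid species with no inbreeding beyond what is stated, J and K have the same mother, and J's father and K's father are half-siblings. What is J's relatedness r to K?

Relatedness sums over independent paths through distinct common ancestors.
J and K are related in two ways: half-sibs through their shared mother (r = 1/4) and half first cousins through their fathers (r = 1/16).
r = 1/4 + 1/16 = 0.3125.

0.3125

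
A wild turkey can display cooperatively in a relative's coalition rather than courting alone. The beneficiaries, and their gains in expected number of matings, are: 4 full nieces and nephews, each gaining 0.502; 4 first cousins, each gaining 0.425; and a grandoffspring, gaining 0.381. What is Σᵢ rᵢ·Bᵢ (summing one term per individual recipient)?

0.80975

r to a full niece or nephew = 0.25 (full aunt/uncle↔niece/nephew: two paths of length 3 through the shared grandparent pair: r = 2·(1/2)^3 = 1/4).
r to a first cousin = 0.125 (first cousins share one grandparent pair — two paths of length 4: r = 2·(1/2)^4 = 1/8).
r to a grandoffspring = 1/4 (two parent–offspring links: r = (1/2)^2 = 1/4).
Summing one r·B term per recipient: 4·0.25·0.502 + 4·0.125·0.425 + 1·0.25·0.381 = 0.80975.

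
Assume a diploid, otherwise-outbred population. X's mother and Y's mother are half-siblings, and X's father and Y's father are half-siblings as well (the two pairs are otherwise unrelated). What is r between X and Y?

0.125

Independent pedigree routes through distinct common ancestors add.
X and Y are related in two ways: half first cousins through their mothers (r = 1/16) and half first cousins through their fathers (r = 1/16).
r = 1/16 + 1/16 = 0.125.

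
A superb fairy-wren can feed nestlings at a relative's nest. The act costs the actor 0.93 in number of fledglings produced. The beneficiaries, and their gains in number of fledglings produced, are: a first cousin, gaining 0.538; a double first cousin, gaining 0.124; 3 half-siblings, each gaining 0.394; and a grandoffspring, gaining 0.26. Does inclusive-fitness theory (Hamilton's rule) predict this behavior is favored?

Hamilton's rule: the trait is favored when the sum of r·B over every recipient exceeds the actor's cost C.
r to a first cousin = 0.125 (first cousins share one grandparent pair — two paths of length 4: r = 2·(1/2)^4 = 1/8).
r to a double first cousin = 1/4 (double first cousins share both grandparent pairs — four paths of length 4: r = 4·(1/2)^4 = 1/4).
r to a half-sibling = 1/4 (half-sibs share one parent — one path of length 2: r = (1/2)^2 = 1/4).
r to a grandoffspring = 0.25 (two parent–offspring links: r = (1/2)^2 = 1/4).
Summing one r·B term per recipient: 1·0.125·0.538 + 1·0.25·0.124 + 3·0.25·0.394 + 1·0.25·0.26 = 0.45875.
0.45875 < 0.93: the indirect benefit is less than the cost.

No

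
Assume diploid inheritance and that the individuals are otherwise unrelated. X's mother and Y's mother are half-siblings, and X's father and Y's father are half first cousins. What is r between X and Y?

Independent pedigree routes through distinct common ancestors add.
X and Y are related in two ways: half first cousins through their mothers (r = 1/16) and half second cousins through their fathers (r = 1/64).
r = 1/16 + 1/64 = 0.078125.

0.078125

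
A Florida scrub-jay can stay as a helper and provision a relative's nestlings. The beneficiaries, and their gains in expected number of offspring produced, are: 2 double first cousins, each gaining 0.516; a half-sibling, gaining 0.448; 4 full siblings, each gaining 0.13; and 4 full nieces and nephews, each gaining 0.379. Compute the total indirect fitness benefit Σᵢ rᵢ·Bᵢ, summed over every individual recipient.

1.009

r to a double first cousin = 1/4 (double first cousins share both grandparent pairs — four paths of length 4: r = 4·(1/2)^4 = 1/4).
r to a half-sibling = 1/4 (half-sibs share one parent — one path of length 2: r = (1/2)^2 = 1/4).
r to a full sibling = 0.5 (full sibs share both parents — two paths of length 2: r = 2·(1/2)^2 = 1/2).
r to a full niece or nephew = 1/4 (full aunt/uncle↔niece/nephew: two paths of length 3 through the shared grandparent pair: r = 2·(1/2)^3 = 1/4).
Summing one r·B term per recipient: 2·0.25·0.516 + 1·0.25·0.448 + 4·0.5·0.13 + 4·0.25·0.379 = 1.009.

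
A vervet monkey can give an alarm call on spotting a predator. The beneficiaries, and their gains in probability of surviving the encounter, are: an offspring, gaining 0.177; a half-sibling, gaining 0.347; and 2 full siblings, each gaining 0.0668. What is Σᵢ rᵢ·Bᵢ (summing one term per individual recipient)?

0.24205

r to an offspring = 0.5 (one parent–offspring link: r = (1/2)^1 = 1/2).
r to a half-sibling = 1/4 (half-sibs share one parent — one path of length 2: r = (1/2)^2 = 1/4).
r to a full sibling = 1/2 (full sibs share both parents — two paths of length 2: r = 2·(1/2)^2 = 1/2).
Summing one r·B term per recipient: 1·0.5·0.177 + 1·0.25·0.347 + 2·0.5·0.0668 = 0.24205.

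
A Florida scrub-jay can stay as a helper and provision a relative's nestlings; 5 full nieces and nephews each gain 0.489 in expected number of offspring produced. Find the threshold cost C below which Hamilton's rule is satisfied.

r to a full niece or nephew = 0.25 (full aunt/uncle↔niece/nephew: two paths of length 3 through the shared grandparent pair: r = 2·(1/2)^3 = 1/4).
Hamilton's rule: n·r·B > C, so the trait is favored while C < n·r·B = 5·0.25·0.489 = 0.61125.

0.61125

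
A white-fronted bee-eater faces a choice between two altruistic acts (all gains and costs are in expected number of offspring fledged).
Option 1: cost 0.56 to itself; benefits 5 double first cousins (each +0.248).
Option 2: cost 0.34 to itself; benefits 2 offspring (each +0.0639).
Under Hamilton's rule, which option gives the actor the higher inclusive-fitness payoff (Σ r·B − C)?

Option 1: r to a double first cousin = 0.25.
Option 1: Σ r·B − C = (5·0.25·0.248) − 0.56 = -0.25.
Option 2: r to an offspring = 0.5.
Option 2: Σ r·B − C = (2·0.5·0.0639) − 0.34 = -0.2761.
Option 1 has the higher net inclusive-fitness payoff.

Option 1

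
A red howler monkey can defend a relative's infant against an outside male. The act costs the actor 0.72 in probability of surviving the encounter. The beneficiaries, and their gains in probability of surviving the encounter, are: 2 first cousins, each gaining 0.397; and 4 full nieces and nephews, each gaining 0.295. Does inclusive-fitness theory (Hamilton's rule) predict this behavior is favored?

No

Hamilton's rule: the trait is favored when the sum of r·B over every recipient exceeds the actor's cost C.
r to a first cousin = 0.125 (first cousins share one grandparent pair — two paths of length 4: r = 2·(1/2)^4 = 1/8).
r to a full niece or nephew = 0.25 (full aunt/uncle↔niece/nephew: two paths of length 3 through the shared grandparent pair: r = 2·(1/2)^3 = 1/4).
Summing one r·B term per recipient: 2·0.125·0.397 + 4·0.25·0.295 = 0.39425.
0.39425 < 0.72: the indirect benefit is less than the cost.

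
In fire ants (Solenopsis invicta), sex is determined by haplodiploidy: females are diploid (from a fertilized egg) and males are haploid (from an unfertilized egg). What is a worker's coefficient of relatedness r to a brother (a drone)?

Her haploid brother carries none of their father's genes and a random half of their mother's genome; that half matches the maternal half of her own genome with probability 1/2: r = 1/2 · 1/2 = 1/4.

0.25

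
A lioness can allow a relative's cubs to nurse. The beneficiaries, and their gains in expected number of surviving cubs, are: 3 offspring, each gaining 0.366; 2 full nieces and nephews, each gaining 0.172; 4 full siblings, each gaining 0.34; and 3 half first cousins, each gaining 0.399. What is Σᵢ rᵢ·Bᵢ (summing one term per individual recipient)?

1.3898125

r to an offspring = 0.5 (one parent–offspring link: r = (1/2)^1 = 1/2).
r to a full niece or nephew = 1/4 (full aunt/uncle↔niece/nephew: two paths of length 3 through the shared grandparent pair: r = 2·(1/2)^3 = 1/4).
r to a full sibling = 1/2 (full sibs share both parents — two paths of length 2: r = 2·(1/2)^2 = 1/2).
r to a half first cousin = 0.0625 (half first cousins share one grandparent — one path of length 4: r = (1/2)^4 = 1/16).
Summing one r·B term per recipient: 3·0.5·0.366 + 2·0.25·0.172 + 4·0.5·0.34 + 3·0.0625·0.399 = 1.3898125.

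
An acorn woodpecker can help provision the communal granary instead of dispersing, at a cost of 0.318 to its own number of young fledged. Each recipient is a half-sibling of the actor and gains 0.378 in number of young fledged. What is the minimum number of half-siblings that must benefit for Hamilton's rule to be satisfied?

4

r to a half-sibling = 0.25 (half-sibs share one parent — one path of length 2: r = (1/2)^2 = 1/4).
Hamilton's rule: n·r·B > C  ⇒  n > C/(r·B) = 0.318/(0.25·0.378) = 3.365.
The smallest integer exceeding 3.365 is 4.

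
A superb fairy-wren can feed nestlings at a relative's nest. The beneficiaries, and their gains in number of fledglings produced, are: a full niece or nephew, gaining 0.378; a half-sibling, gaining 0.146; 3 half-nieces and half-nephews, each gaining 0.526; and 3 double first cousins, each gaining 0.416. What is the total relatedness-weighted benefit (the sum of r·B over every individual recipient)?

r to a full niece or nephew = 1/4 (full aunt/uncle↔niece/nephew: two paths of length 3 through the shared grandparent pair: r = 2·(1/2)^3 = 1/4).
r to a half-sibling = 1/4 (half-sibs share one parent — one path of length 2: r = (1/2)^2 = 1/4).
r to a half-niece or half-nephew = 0.125 (half-aunt/uncle↔niece/nephew: one path of length 3: r = (1/2)^3 = 1/8).
r to a double first cousin = 0.25 (double first cousins share both grandparent pairs — four paths of length 4: r = 4·(1/2)^4 = 1/4).
Summing one r·B term per recipient: 1·0.25·0.378 + 1·0.25·0.146 + 3·0.125·0.526 + 3·0.25·0.416 = 0.64025.

0.64025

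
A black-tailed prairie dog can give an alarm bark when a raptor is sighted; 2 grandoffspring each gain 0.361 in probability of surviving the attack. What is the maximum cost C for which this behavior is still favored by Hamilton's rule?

0.1805

r to a grandoffspring = 1/4 (two parent–offspring links: r = (1/2)^2 = 1/4).
Hamilton's rule: n·r·B > C, so the trait is favored while C < n·r·B = 2·0.25·0.361 = 0.1805.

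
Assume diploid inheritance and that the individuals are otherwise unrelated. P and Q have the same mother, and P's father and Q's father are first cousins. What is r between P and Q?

0.28125

Independent pedigree routes through distinct common ancestors add.
P and Q are related in two ways: half-sibs through their shared mother (r = 1/4) and second cousins through their fathers (r = 1/32).
r = 1/4 + 1/32 = 0.28125.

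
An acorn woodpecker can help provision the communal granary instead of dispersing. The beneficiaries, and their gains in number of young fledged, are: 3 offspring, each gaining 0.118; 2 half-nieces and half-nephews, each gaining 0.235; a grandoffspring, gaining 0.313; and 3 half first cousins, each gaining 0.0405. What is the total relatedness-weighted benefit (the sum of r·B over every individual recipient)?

0.32159375

r to an offspring = 1/2 (one parent–offspring link: r = (1/2)^1 = 1/2).
r to a half-niece or half-nephew = 1/8 (half-aunt/uncle↔niece/nephew: one path of length 3: r = (1/2)^3 = 1/8).
r to a grandoffspring = 0.25 (two parent–offspring links: r = (1/2)^2 = 1/4).
r to a half first cousin = 0.0625 (half first cousins share one grandparent — one path of length 4: r = (1/2)^4 = 1/16).
Summing one r·B term per recipient: 3·0.5·0.118 + 2·0.125·0.235 + 1·0.25·0.313 + 3·0.0625·0.0405 = 0.32159375.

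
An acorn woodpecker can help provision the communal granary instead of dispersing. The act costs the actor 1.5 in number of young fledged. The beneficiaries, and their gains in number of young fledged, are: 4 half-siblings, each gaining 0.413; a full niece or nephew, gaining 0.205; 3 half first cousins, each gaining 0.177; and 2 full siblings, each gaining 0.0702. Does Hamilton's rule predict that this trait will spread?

Hamilton's rule: the trait is favored when the sum of r·B over every recipient exceeds the actor's cost C.
r to a half-sibling = 0.25 (half-sibs share one parent — one path of length 2: r = (1/2)^2 = 1/4).
r to a full niece or nephew = 0.25 (full aunt/uncle↔niece/nephew: two paths of length 3 through the shared grandparent pair: r = 2·(1/2)^3 = 1/4).
r to a half first cousin = 1/16 (half first cousins share one grandparent — one path of length 4: r = (1/2)^4 = 1/16).
r to a full sibling = 1/2 (full sibs share both parents — two paths of length 2: r = 2·(1/2)^2 = 1/2).
Summing one r·B term per recipient: 4·0.25·0.413 + 1·0.25·0.205 + 3·0.0625·0.177 + 2·0.5·0.0702 = 0.5676375.
0.5676375 < 1.5: the indirect benefit is less than the cost.

No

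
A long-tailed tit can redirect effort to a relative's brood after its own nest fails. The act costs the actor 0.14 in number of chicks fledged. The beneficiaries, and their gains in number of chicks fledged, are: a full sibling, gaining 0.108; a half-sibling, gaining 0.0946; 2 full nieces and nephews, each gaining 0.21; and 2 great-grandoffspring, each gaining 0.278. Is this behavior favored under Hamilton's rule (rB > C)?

Hamilton's rule: the trait is favored when the sum of r·B over every recipient exceeds the actor's cost C.
r to a full sibling = 1/2 (full sibs share both parents — two paths of length 2: r = 2·(1/2)^2 = 1/2).
r to a half-sibling = 1/4 (half-sibs share one parent — one path of length 2: r = (1/2)^2 = 1/4).
r to a full niece or nephew = 0.25 (full aunt/uncle↔niece/nephew: two paths of length 3 through the shared grandparent pair: r = 2·(1/2)^3 = 1/4).
r to a great-grandoffspring = 0.125 (three parent–offspring links: r = (1/2)^3 = 1/8).
Summing one r·B term per recipient: 1·0.5·0.108 + 1·0.25·0.0946 + 2·0.25·0.21 + 2·0.125·0.278 = 0.25215.
0.25215 > 0.14: the indirect benefit exceeds the cost.

Yes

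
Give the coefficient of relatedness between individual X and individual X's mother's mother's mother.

0.125

Each parent–offspring link contributes a factor of 1/2, and independent paths through distinct common ancestors add.
Three parent–offspring links: r = (1/2)^3 = 1/8.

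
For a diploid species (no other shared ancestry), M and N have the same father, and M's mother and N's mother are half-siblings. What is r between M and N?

With two independent routes of shared ancestry, r is the sum of the two contributions.
M and N are related in two ways: half-sibs through their shared father (r = 1/4) and half first cousins through their mothers (r = 1/16).
r = 1/4 + 1/16 = 5/16 = 0.3125.

0.3125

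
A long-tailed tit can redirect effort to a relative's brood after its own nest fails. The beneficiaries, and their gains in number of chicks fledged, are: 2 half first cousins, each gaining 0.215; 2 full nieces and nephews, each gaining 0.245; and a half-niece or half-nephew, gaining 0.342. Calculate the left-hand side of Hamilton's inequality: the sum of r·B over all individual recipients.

0.192125

r to a half first cousin = 1/16 (half first cousins share one grandparent — one path of length 4: r = (1/2)^4 = 1/16).
r to a full niece or nephew = 0.25 (full aunt/uncle↔niece/nephew: two paths of length 3 through the shared grandparent pair: r = 2·(1/2)^3 = 1/4).
r to a half-niece or half-nephew = 0.125 (half-aunt/uncle↔niece/nephew: one path of length 3: r = (1/2)^3 = 1/8).
Summing one r·B term per recipient: 2·0.0625·0.215 + 2·0.25·0.245 + 1·0.125·0.342 = 0.192125.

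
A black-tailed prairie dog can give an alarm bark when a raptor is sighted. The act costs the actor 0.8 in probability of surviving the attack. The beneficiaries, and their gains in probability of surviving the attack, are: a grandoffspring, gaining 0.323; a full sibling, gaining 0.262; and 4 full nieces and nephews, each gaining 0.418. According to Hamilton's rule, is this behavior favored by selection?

No

Hamilton's rule: the trait is favored when the sum of r·B over every recipient exceeds the actor's cost C.
r to a grandoffspring = 0.25 (two parent–offspring links: r = (1/2)^2 = 1/4).
r to a full sibling = 1/2 (full sibs share both parents — two paths of length 2: r = 2·(1/2)^2 = 1/2).
r to a full niece or nephew = 1/4 (full aunt/uncle↔niece/nephew: two paths of length 3 through the shared grandparent pair: r = 2·(1/2)^3 = 1/4).
Summing one r·B term per recipient: 1·0.25·0.323 + 1·0.5·0.262 + 4·0.25·0.418 = 0.62975.
0.62975 < 0.8: the indirect benefit is less than the cost.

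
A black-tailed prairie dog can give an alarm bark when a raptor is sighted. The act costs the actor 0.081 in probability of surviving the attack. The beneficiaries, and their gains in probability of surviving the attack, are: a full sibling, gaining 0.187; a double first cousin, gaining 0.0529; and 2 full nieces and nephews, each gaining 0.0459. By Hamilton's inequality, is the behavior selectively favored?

Hamilton's rule: the trait is favored when the sum of r·B over every recipient exceeds the actor's cost C.
r to a full sibling = 0.5 (full sibs share both parents — two paths of length 2: r = 2·(1/2)^2 = 1/2).
r to a double first cousin = 0.25 (double first cousins share both grandparent pairs — four paths of length 4: r = 4·(1/2)^4 = 1/4).
r to a full niece or nephew = 0.25 (full aunt/uncle↔niece/nephew: two paths of length 3 through the shared grandparent pair: r = 2·(1/2)^3 = 1/4).
Summing one r·B term per recipient: 1·0.5·0.187 + 1·0.25·0.0529 + 2·0.25·0.0459 = 0.129675.
0.129675 > 0.081: the indirect benefit exceeds the cost.

Yes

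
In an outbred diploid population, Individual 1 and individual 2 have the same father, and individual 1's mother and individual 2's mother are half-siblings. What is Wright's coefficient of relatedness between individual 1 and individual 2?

With two independent routes of shared ancestry, r is the sum of the two contributions.
Individual 1 and individual 2 are related in two ways: half-sibs through their shared father (r = 1/4) and half first cousins through their mothers (r = 1/16).
r = 1/4 + 1/16 = 5/16 = 0.3125.

0.3125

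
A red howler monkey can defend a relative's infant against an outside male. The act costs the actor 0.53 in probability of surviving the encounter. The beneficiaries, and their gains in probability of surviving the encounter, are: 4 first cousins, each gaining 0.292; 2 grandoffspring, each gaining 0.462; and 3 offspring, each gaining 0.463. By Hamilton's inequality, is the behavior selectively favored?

Yes

Hamilton's rule: the trait is favored when the sum of r·B over every recipient exceeds the actor's cost C.
r to a first cousin = 1/8 (first cousins share one grandparent pair — two paths of length 4: r = 2·(1/2)^4 = 1/8).
r to a grandoffspring = 1/4 (two parent–offspring links: r = (1/2)^2 = 1/4).
r to an offspring = 1/2 (one parent–offspring link: r = (1/2)^1 = 1/2).
Summing one r·B term per recipient: 4·0.125·0.292 + 2·0.25·0.462 + 3·0.5·0.463 = 1.0715.
1.0715 > 0.53: the indirect benefit exceeds the cost.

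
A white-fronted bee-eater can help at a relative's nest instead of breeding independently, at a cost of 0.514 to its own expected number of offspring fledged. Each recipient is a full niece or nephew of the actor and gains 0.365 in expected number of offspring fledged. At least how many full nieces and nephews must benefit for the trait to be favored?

6

r to a full niece or nephew = 0.25 (full aunt/uncle↔niece/nephew: two paths of length 3 through the shared grandparent pair: r = 2·(1/2)^3 = 1/4).
Hamilton's rule: n·r·B > C  ⇒  n > C/(r·B) = 0.514/(0.25·0.365) = 5.633.
The smallest integer exceeding 5.633 is 6.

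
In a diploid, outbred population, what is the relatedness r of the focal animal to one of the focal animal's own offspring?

0.5

Each parent–offspring link contributes a factor of 1/2, and independent paths through distinct common ancestors add.
One parent–offspring link: r = (1/2)^1 = 1/2.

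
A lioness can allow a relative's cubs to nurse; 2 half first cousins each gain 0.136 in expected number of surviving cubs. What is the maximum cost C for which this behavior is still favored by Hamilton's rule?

0.017

r to a half first cousin = 1/16 (half first cousins share one grandparent — one path of length 4: r = (1/2)^4 = 1/16).
Hamilton's rule: n·r·B > C, so the trait is favored while C < n·r·B = 2·0.0625·0.136 = 0.017.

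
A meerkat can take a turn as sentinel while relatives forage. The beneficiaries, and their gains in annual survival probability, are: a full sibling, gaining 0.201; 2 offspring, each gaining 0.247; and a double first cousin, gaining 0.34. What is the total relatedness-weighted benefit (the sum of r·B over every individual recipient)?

r to a full sibling = 0.5 (full sibs share both parents — two paths of length 2: r = 2·(1/2)^2 = 1/2).
r to an offspring = 1/2 (one parent–offspring link: r = (1/2)^1 = 1/2).
r to a double first cousin = 1/4 (double first cousins share both grandparent pairs — four paths of length 4: r = 4·(1/2)^4 = 1/4).
Summing one r·B term per recipient: 1·0.5·0.201 + 2·0.5·0.247 + 1·0.25·0.34 = 0.4325.

0.4325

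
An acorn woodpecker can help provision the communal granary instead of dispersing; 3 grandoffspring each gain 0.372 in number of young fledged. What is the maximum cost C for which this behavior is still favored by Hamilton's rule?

0.279

r to a grandoffspring = 1/4 (two parent–offspring links: r = (1/2)^2 = 1/4).
Hamilton's rule: n·r·B > C, so the trait is favored while C < n·r·B = 3·0.25·0.372 = 0.279.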